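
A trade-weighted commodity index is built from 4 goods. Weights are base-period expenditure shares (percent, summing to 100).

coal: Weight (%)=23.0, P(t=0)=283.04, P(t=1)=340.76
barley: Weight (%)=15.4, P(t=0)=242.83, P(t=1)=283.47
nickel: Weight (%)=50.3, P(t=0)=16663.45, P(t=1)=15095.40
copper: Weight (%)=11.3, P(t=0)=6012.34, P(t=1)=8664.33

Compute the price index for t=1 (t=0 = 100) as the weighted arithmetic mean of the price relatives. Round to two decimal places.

107.52

coal: 23.0 × (340.76/283.04) = 23.0 × 1.203929 = 27.6904
barley: 15.4 × (283.47/242.83) = 15.4 × 1.167360 = 17.9773
nickel: 50.3 × (15095.40/16663.45) = 50.3 × 0.905899 = 45.5667
copper: 11.3 × (8664.33/6012.34) = 11.3 × 1.441091 = 16.2843
Index = Σ wᵢ·(p₁ᵢ/p₀ᵢ) = 27.6904 + 17.9773 + 45.5667 + 16.2843 = 107.5187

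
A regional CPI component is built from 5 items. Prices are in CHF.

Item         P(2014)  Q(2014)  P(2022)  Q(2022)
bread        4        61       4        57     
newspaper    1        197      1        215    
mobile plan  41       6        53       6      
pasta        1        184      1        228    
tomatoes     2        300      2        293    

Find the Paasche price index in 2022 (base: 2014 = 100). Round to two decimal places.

104.79

Paasche price index uses current-period quantities as weights.
ΣP(2022)·Q(2022) = 4×57 + 1×215 + 53×6 + 1×228 + 2×293 = 228 + 215 + 318 + 228 + 586 = 1575
ΣP(2014)·Q(2022) = 4×57 + 1×215 + 41×6 + 1×228 + 2×293 = 228 + 215 + 246 + 228 + 586 = 1503
Index = 1575 / 1503 × 100 = 104.7904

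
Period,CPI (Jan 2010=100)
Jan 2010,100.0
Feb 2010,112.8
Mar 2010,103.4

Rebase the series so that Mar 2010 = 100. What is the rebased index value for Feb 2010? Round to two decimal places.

109.09

Rebased(Feb 2010) = 112.8 / 103.4 × 100 = 109.0909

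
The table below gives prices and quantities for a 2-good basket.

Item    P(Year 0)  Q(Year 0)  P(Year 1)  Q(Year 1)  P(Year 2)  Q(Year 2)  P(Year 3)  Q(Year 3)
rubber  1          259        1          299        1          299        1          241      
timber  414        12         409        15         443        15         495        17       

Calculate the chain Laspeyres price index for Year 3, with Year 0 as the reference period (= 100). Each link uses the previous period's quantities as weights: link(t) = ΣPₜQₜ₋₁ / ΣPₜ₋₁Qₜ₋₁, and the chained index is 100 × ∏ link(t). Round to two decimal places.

118.67

Link Year 0→Year 1:
ΣP(Year 1)Q(Year 0) = 1×259 + 409×12 = 259 + 4908 = 5167
ΣP(Year 0)Q(Year 0) = 1×259 + 414×12 = 259 + 4968 = 5227
link = 5167/5227 = 0.988521
Link Year 1→Year 2:
ΣP(Year 2)Q(Year 1) = 1×299 + 443×15 = 299 + 6645 = 6944
ΣP(Year 1)Q(Year 1) = 1×299 + 409×15 = 299 + 6135 = 6434
link = 6944/6434 = 1.079266
Link Year 2→Year 3:
ΣP(Year 3)Q(Year 2) = 1×299 + 495×15 = 299 + 7425 = 7724
ΣP(Year 2)Q(Year 2) = 1×299 + 443×15 = 299 + 6645 = 6944
link = 7724/6944 = 1.112327
Chained index = 100 × 0.988521 × 1.079266 × 1.112327 = 118.6717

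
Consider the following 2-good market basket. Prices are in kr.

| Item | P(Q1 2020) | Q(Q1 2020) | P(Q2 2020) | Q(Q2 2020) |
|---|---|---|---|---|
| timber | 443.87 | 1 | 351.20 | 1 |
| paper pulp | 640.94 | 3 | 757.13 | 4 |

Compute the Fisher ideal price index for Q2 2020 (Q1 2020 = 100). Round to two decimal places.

111.59

Laspeyres component (base-period weights):
ΣP(Q2 2020)Q(Q1 2020) = 351.20×1 + 757.13×3 = 351.2 + 2271.39 = 2622.59
ΣP(Q1 2020)Q(Q1 2020) = 443.87×1 + 640.94×3 = 443.87 + 1922.82 = 2366.69
L = 2622.59 / 2366.69 × 100 = 110.8126
Paasche component (current-period weights):
ΣP(Q2 2020)Q(Q2 2020) = 351.20×1 + 757.13×4 = 351.2 + 3028.52 = 3379.72
ΣP(Q1 2020)Q(Q2 2020) = 443.87×1 + 640.94×4 = 443.87 + 2563.76 = 3007.63
P = 3379.72 / 3007.63 × 100 = 112.3715
Fisher = √(L × P) = √(110.8126 × 112.3715) = 111.5893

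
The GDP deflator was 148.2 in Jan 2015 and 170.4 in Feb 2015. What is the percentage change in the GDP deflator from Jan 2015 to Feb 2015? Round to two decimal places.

Change = (170.4 − 148.2) / 148.2 × 100
       = 22.2 / 148.2 × 100 = 14.9798%

14.98%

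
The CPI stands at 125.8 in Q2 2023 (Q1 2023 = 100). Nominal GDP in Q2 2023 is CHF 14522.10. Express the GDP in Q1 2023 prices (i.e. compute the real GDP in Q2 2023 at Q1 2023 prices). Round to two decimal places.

Real = Nominal ÷ (Index/100) = 14522.10 ÷ (125.8/100)
     = 14522.10 ÷ 1.258 = 11543.7997

11543.80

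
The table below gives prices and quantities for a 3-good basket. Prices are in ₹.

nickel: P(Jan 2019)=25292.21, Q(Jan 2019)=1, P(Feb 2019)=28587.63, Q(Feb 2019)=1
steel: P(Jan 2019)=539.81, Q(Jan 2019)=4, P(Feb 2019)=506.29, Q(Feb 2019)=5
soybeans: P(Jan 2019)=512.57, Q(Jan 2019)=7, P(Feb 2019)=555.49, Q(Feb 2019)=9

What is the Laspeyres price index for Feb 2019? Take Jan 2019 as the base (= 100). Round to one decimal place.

Laspeyres price index uses base-period quantities as weights.
ΣP(Feb 2019)·Q(Jan 2019) = 28587.63×1 + 506.29×4 + 555.49×7 = 28587.63 + 2025.16 + 3888.43 = 34501.22
ΣP(Jan 2019)·Q(Jan 2019) = 25292.21×1 + 539.81×4 + 512.57×7 = 25292.21 + 2159.24 + 3587.99 = 31039.44
Index = 34501.22 / 31039.44 × 100 = 111.1528

111.2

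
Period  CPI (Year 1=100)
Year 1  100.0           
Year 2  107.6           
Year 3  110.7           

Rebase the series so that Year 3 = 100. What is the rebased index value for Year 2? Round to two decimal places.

Rebased(Year 2) = 107.6 / 110.7 × 100 = 97.1996

97.20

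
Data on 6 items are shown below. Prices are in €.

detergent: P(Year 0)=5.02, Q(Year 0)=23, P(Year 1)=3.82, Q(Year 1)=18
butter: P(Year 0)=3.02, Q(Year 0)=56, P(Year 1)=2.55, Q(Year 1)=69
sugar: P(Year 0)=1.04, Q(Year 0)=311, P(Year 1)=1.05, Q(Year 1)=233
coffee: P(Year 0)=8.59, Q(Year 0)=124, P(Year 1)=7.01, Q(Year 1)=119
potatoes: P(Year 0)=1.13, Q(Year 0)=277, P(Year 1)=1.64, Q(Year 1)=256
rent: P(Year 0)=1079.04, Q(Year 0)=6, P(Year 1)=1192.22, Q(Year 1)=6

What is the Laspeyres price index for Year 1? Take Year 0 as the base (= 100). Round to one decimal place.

Laspeyres price index uses base-period quantities as weights.
ΣP(Year 1)·Q(Year 0) = 3.82×23 + 2.55×56 + 1.05×311 + 7.01×124 + 1.64×277 + 1192.22×6 = 87.86 + 142.8 + 326.55 + 869.24 + 454.28 + 7153.32 = 9034.05
ΣP(Year 0)·Q(Year 0) = 5.02×23 + 3.02×56 + 1.04×311 + 8.59×124 + 1.13×277 + 1079.04×6 = 115.46 + 169.12 + 323.44 + 1065.16 + 313.01 + 6474.24 = 8460.43
Index = 9034.05 / 8460.43 × 100 = 106.7800

106.8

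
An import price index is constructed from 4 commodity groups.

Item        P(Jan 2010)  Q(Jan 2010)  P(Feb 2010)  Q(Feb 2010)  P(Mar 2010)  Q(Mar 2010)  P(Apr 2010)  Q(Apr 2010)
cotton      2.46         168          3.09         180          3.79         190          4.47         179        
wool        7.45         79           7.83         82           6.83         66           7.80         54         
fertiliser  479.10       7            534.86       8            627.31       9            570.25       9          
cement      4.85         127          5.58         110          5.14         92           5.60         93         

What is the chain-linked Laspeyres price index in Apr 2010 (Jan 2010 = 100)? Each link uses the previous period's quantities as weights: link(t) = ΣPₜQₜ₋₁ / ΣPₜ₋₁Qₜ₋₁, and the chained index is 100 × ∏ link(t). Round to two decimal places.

121.22

Link Jan 2010→Feb 2010:
ΣP(Feb 2010)Q(Jan 2010) = 3.09×168 + 7.83×79 + 534.86×7 + 5.58×127 = 519.12 + 618.57 + 3744.02 + 708.66 = 5590.37
ΣP(Jan 2010)Q(Jan 2010) = 2.46×168 + 7.45×79 + 479.10×7 + 4.85×127 = 413.28 + 588.55 + 3353.7 + 615.95 = 4971.48
link = 5590.37/4971.48 = 1.124488
Link Feb 2010→Mar 2010:
ΣP(Mar 2010)Q(Feb 2010) = 3.79×180 + 6.83×82 + 627.31×8 + 5.14×110 = 682.2 + 560.06 + 5018.48 + 565.4 = 6826.14
ΣP(Feb 2010)Q(Feb 2010) = 3.09×180 + 7.83×82 + 534.86×8 + 5.58×110 = 556.2 + 642.06 + 4278.88 + 613.8 = 6090.94
link = 6826.14/6090.94 = 1.120704
Link Mar 2010→Apr 2010:
ΣP(Apr 2010)Q(Mar 2010) = 4.47×190 + 7.80×66 + 570.25×9 + 5.60×92 = 849.3 + 514.8 + 5132.25 + 515.2 = 7011.55
ΣP(Mar 2010)Q(Mar 2010) = 3.79×190 + 6.83×66 + 627.31×9 + 5.14×92 = 720.1 + 450.78 + 5645.79 + 472.88 = 7289.55
link = 7011.55/7289.55 = 0.961863
Chained index = 100 × 1.124488 × 1.120704 × 0.961863 = 121.2157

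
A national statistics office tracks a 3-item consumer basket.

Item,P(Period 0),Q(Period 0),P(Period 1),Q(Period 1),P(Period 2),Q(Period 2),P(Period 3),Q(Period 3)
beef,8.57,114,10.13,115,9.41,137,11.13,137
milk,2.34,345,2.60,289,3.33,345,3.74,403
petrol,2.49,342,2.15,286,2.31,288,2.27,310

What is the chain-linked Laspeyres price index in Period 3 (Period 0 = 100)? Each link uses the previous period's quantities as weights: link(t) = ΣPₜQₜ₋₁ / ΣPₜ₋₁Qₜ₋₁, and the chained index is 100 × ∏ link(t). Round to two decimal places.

Link Period 0→Period 1:
ΣP(Period 1)Q(Period 0) = 10.13×114 + 2.60×345 + 2.15×342 = 1154.82 + 897 + 735.3 = 2787.12
ΣP(Period 0)Q(Period 0) = 8.57×114 + 2.34×345 + 2.49×342 = 976.98 + 807.3 + 851.58 = 2635.86
link = 2787.12/2635.86 = 1.057385
Link Period 1→Period 2:
ΣP(Period 2)Q(Period 1) = 9.41×115 + 3.33×289 + 2.31×286 = 1082.15 + 962.37 + 660.66 = 2705.18
ΣP(Period 1)Q(Period 1) = 10.13×115 + 2.60×289 + 2.15×286 = 1164.95 + 751.4 + 614.9 = 2531.25
link = 2705.18/2531.25 = 1.068713
Link Period 2→Period 3:
ΣP(Period 3)Q(Period 2) = 11.13×137 + 3.74×345 + 2.27×288 = 1524.81 + 1290.3 + 653.76 = 3468.87
ΣP(Period 2)Q(Period 2) = 9.41×137 + 3.33×345 + 2.31×288 = 1289.17 + 1148.85 + 665.28 = 3103.3
link = 3468.87/3103.3 = 1.117800
Chained index = 100 × 1.057385 × 1.068713 × 1.117800 = 126.3161

126.32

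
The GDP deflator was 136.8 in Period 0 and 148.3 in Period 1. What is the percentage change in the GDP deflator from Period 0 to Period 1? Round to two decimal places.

8.41%

Change = (148.3 − 136.8) / 136.8 × 100
       = 11.5 / 136.8 × 100 = 8.4064%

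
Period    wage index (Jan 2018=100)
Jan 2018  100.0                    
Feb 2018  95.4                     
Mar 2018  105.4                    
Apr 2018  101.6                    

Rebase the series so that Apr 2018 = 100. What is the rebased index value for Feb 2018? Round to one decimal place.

93.9

Rebased(Feb 2018) = 95.4 / 101.6 × 100 = 93.8976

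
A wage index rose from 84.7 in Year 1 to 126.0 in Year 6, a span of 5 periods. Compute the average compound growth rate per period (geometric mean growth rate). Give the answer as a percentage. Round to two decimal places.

Growth factor = (126.0/84.7)^(1/5) = (1.487603)^(1/5) = 1.082673
Growth rate = 1.082673 − 1 = 0.082673 = 8.2673%

8.27%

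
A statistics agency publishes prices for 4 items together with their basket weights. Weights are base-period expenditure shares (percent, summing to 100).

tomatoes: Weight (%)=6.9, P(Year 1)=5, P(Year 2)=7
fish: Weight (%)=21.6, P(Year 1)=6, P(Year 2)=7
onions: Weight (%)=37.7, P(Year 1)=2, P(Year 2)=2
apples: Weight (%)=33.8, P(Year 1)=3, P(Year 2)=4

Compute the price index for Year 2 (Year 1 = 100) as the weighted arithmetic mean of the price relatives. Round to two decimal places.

tomatoes: 6.9 × (7/5) = 6.9 × 1.400000 = 9.6600
fish: 21.6 × (7/6) = 21.6 × 1.166667 = 25.2000
onions: 37.7 × (2/2) = 37.7 × 1.000000 = 37.7000
apples: 33.8 × (4/3) = 33.8 × 1.333333 = 45.0667
Index = Σ wᵢ·(p₁ᵢ/p₀ᵢ) = 9.6600 + 25.2000 + 37.7000 + 45.0667 = 117.6267

117.63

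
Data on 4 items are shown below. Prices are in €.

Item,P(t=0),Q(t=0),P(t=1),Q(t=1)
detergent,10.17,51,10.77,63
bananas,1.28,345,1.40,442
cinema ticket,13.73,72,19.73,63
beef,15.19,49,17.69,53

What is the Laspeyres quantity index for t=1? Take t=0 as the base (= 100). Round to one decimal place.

Laspeyres quantity index uses base-period prices as weights.
ΣP(t=0)·Q(t=1) = 10.17×63 + 1.28×442 + 13.73×63 + 15.19×53 = 640.71 + 565.76 + 864.99 + 805.07 = 2876.53
ΣP(t=0)·Q(t=0) = 10.17×51 + 1.28×345 + 13.73×72 + 15.19×49 = 518.67 + 441.6 + 988.56 + 744.31 = 2693.14
Index = 2876.53 / 2693.14 × 100 = 106.8095

106.8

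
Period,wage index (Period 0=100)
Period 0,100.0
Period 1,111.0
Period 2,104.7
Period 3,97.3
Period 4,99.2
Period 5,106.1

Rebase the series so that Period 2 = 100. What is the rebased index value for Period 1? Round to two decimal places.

106.02

Rebased(Period 1) = 111.0 / 104.7 × 100 = 106.0172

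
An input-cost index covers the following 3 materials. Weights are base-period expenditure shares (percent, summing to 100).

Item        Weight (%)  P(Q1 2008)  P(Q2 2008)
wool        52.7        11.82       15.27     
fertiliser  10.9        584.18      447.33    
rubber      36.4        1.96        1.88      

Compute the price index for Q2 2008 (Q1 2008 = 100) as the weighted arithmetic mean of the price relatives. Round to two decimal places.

wool: 52.7 × (15.27/11.82) = 52.7 × 1.291878 = 68.0820
fertiliser: 10.9 × (447.33/584.18) = 10.9 × 0.765740 = 8.3466
rubber: 36.4 × (1.88/1.96) = 36.4 × 0.959184 = 34.9143
Index = Σ wᵢ·(p₁ᵢ/p₀ᵢ) = 68.0820 + 8.3466 + 34.9143 = 111.3428

111.34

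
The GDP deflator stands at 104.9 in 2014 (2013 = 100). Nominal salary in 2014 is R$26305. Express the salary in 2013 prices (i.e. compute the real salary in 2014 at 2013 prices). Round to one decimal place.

25076.3

Real = Nominal ÷ (Index/100) = 26305 ÷ (104.9/100)
     = 26305 ÷ 1.049 = 25076.2631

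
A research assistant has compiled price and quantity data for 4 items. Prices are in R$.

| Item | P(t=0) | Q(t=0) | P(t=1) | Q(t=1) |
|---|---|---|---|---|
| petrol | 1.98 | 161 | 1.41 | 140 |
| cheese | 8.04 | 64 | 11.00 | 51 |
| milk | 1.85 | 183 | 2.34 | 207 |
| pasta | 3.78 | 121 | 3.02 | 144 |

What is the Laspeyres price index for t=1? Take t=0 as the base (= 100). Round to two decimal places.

105.85

Laspeyres price index uses base-period quantities as weights.
ΣP(t=1)·Q(t=0) = 1.41×161 + 11.00×64 + 2.34×183 + 3.02×121 = 227.01 + 704 + 428.22 + 365.42 = 1724.65
ΣP(t=0)·Q(t=0) = 1.98×161 + 8.04×64 + 1.85×183 + 3.78×121 = 318.78 + 514.56 + 338.55 + 457.38 = 1629.27
Index = 1724.65 / 1629.27 × 100 = 105.8542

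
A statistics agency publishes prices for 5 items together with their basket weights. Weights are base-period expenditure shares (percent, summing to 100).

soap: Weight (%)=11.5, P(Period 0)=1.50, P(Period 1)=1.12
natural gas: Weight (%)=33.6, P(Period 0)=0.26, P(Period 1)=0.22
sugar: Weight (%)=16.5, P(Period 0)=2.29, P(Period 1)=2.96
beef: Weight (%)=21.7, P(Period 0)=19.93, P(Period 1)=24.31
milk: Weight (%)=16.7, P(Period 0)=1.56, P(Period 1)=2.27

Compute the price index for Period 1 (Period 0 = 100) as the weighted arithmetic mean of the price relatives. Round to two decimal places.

soap: 11.5 × (1.12/1.50) = 11.5 × 0.746667 = 8.5867
natural gas: 33.6 × (0.22/0.26) = 33.6 × 0.846154 = 28.4308
sugar: 16.5 × (2.96/2.29) = 16.5 × 1.292576 = 21.3275
beef: 21.7 × (24.31/19.93) = 21.7 × 1.219769 = 26.4690
milk: 16.7 × (2.27/1.56) = 16.7 × 1.455128 = 24.3006
Index = Σ wᵢ·(p₁ᵢ/p₀ᵢ) = 8.5867 + 28.4308 + 21.3275 + 26.4690 + 24.3006 = 109.1146

109.11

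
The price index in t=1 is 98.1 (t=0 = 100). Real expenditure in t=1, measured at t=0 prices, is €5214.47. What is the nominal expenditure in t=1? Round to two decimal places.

5115.40

Nominal = Real × (Index/100) = 5214.47 × (98.1/100)
        = 5214.47 × 0.981 = 5115.3951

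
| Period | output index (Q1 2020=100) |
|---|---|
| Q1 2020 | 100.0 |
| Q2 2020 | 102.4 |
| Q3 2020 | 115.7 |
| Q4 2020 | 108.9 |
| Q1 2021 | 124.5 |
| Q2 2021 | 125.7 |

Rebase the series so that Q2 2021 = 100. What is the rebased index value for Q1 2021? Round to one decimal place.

99.0

Rebased(Q1 2021) = 124.5 / 125.7 × 100 = 99.0453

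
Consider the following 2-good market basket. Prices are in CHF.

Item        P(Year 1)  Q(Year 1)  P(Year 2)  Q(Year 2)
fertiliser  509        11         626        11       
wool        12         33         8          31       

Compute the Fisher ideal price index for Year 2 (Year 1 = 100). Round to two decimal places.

119.37

Laspeyres component (base-period weights):
ΣP(Year 2)Q(Year 1) = 626×11 + 8×33 = 6886 + 264 = 7150
ΣP(Year 1)Q(Year 1) = 509×11 + 12×33 = 5599 + 396 = 5995
L = 7150 / 5995 × 100 = 119.2661
Paasche component (current-period weights):
ΣP(Year 2)Q(Year 2) = 626×11 + 8×31 = 6886 + 248 = 7134
ΣP(Year 1)Q(Year 2) = 509×11 + 12×31 = 5599 + 372 = 5971
P = 7134 / 5971 × 100 = 119.4775
Fisher = √(L × P) = √(119.2661 × 119.4775) = 119.3717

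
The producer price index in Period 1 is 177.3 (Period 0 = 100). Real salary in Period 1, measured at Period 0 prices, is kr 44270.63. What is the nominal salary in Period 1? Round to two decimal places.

78491.83

Nominal = Real × (Index/100) = 44270.63 × (177.3/100)
        = 44270.63 × 1.773 = 78491.8270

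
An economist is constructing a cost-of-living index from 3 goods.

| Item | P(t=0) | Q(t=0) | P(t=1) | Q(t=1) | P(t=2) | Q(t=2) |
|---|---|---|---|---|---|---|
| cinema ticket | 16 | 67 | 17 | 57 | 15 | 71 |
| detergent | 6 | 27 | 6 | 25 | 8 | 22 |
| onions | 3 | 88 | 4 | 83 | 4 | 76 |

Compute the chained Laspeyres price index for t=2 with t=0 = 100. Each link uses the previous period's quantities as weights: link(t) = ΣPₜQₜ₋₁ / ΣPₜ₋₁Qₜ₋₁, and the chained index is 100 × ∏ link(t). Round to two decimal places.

105.48

Link t=0→t=1:
ΣP(t=1)Q(t=0) = 17×67 + 6×27 + 4×88 = 1139 + 162 + 352 = 1653
ΣP(t=0)Q(t=0) = 16×67 + 6×27 + 3×88 = 1072 + 162 + 264 = 1498
link = 1653/1498 = 1.103471
Link t=1→t=2:
ΣP(t=2)Q(t=1) = 15×57 + 8×25 + 4×83 = 855 + 200 + 332 = 1387
ΣP(t=1)Q(t=1) = 17×57 + 6×25 + 4×83 = 969 + 150 + 332 = 1451
link = 1387/1451 = 0.955892
Chained index = 100 × 1.103471 × 0.955892 = 105.4800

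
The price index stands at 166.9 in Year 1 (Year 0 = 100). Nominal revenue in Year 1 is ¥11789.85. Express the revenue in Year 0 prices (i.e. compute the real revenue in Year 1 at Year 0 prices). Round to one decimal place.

7064.0

Real = Nominal ÷ (Index/100) = 11789.85 ÷ (166.9/100)
     = 11789.85 ÷ 1.669 = 7064.0204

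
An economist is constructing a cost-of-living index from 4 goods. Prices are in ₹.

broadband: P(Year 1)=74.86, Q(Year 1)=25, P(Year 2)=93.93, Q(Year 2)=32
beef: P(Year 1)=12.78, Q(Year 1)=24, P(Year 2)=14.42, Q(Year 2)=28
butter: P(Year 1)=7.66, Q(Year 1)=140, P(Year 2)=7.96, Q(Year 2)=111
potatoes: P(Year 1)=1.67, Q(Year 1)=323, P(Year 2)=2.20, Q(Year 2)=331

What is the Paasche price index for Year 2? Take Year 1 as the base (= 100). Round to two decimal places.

Paasche price index uses current-period quantities as weights.
ΣP(Year 2)·Q(Year 2) = 93.93×32 + 14.42×28 + 7.96×111 + 2.20×331 = 3005.76 + 403.76 + 883.56 + 728.2 = 5021.28
ΣP(Year 1)·Q(Year 2) = 74.86×32 + 12.78×28 + 7.66×111 + 1.67×331 = 2395.52 + 357.84 + 850.26 + 552.77 = 4156.39
Index = 5021.28 / 4156.39 × 100 = 120.8087

120.81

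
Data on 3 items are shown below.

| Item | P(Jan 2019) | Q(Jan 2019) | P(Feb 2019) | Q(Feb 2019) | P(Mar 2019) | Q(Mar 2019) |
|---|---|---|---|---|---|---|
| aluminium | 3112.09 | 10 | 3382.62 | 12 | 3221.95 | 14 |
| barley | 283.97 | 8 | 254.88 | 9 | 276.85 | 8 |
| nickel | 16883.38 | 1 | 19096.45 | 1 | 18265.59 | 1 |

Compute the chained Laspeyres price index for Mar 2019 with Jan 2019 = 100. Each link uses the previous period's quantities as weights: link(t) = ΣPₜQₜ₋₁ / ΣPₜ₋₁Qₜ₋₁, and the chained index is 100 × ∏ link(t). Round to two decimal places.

Link Jan 2019→Feb 2019:
ΣP(Feb 2019)Q(Jan 2019) = 3382.62×10 + 254.88×8 + 19096.45×1 = 33826.2 + 2039.04 + 19096.45 = 54961.69
ΣP(Jan 2019)Q(Jan 2019) = 3112.09×10 + 283.97×8 + 16883.38×1 = 31120.9 + 2271.76 + 16883.38 = 50276.04
link = 54961.69/50276.04 = 1.093198
Link Feb 2019→Mar 2019:
ΣP(Mar 2019)Q(Feb 2019) = 3221.95×12 + 276.85×9 + 18265.59×1 = 38663.4 + 2491.65 + 18265.59 = 59420.64
ΣP(Feb 2019)Q(Feb 2019) = 3382.62×12 + 254.88×9 + 19096.45×1 = 40591.44 + 2293.92 + 19096.45 = 61981.81
link = 59420.64/61981.81 = 0.958679
Chained index = 100 × 1.093198 × 0.958679 = 104.8026

104.80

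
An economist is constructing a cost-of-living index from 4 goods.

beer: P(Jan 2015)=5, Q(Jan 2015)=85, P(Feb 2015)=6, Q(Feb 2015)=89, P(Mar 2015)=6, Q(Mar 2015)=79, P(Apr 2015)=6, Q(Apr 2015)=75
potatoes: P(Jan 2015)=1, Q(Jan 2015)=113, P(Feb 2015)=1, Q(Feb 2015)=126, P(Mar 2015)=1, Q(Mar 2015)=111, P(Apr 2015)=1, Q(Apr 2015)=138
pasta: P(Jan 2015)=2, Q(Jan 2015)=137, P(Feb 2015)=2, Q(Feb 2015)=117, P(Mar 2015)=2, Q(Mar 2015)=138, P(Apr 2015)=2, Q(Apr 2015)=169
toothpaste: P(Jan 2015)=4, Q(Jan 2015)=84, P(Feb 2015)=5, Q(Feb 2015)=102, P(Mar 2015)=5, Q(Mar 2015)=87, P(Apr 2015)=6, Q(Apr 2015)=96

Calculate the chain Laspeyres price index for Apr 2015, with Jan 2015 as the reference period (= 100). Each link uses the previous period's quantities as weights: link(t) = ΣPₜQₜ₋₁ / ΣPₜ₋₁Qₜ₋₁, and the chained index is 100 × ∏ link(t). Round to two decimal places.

Link Jan 2015→Feb 2015:
ΣP(Feb 2015)Q(Jan 2015) = 6×85 + 1×113 + 2×137 + 5×84 = 510 + 113 + 274 + 420 = 1317
ΣP(Jan 2015)Q(Jan 2015) = 5×85 + 1×113 + 2×137 + 4×84 = 425 + 113 + 274 + 336 = 1148
link = 1317/1148 = 1.147213
Link Feb 2015→Mar 2015:
ΣP(Mar 2015)Q(Feb 2015) = 6×89 + 1×126 + 2×117 + 5×102 = 534 + 126 + 234 + 510 = 1404
ΣP(Feb 2015)Q(Feb 2015) = 6×89 + 1×126 + 2×117 + 5×102 = 534 + 126 + 234 + 510 = 1404
link = 1404/1404 = 1.000000
Link Mar 2015→Apr 2015:
ΣP(Apr 2015)Q(Mar 2015) = 6×79 + 1×111 + 2×138 + 6×87 = 474 + 111 + 276 + 522 = 1383
ΣP(Mar 2015)Q(Mar 2015) = 6×79 + 1×111 + 2×138 + 5×87 = 474 + 111 + 276 + 435 = 1296
link = 1383/1296 = 1.067130
Chained index = 100 × 1.147213 × 1.000000 × 1.067130 = 122.4224

122.42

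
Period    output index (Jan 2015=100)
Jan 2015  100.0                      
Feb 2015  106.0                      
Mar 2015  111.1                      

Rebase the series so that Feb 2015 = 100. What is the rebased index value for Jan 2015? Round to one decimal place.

Rebased(Jan 2015) = 100.0 / 106.0 × 100 = 94.3396

94.3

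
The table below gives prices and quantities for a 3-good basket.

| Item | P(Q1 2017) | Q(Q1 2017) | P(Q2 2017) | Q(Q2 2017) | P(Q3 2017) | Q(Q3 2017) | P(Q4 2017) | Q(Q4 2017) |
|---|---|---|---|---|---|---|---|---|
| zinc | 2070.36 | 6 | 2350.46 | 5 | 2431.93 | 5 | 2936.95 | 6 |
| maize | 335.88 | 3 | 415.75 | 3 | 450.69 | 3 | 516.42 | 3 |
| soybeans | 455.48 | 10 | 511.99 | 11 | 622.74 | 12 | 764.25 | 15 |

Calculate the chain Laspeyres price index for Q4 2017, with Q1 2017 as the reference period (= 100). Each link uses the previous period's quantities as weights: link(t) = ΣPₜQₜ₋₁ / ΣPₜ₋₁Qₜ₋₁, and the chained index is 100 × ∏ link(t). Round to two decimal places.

150.59

Link Q1 2017→Q2 2017:
ΣP(Q2 2017)Q(Q1 2017) = 2350.46×6 + 415.75×3 + 511.99×10 = 14102.76 + 1247.25 + 5119.9 = 20469.91
ΣP(Q1 2017)Q(Q1 2017) = 2070.36×6 + 335.88×3 + 455.48×10 = 12422.16 + 1007.64 + 4554.8 = 17984.6
link = 20469.91/17984.6 = 1.138191
Link Q2 2017→Q3 2017:
ΣP(Q3 2017)Q(Q2 2017) = 2431.93×5 + 450.69×3 + 622.74×11 = 12159.65 + 1352.07 + 6850.14 = 20361.86
ΣP(Q2 2017)Q(Q2 2017) = 2350.46×5 + 415.75×3 + 511.99×11 = 11752.3 + 1247.25 + 5631.89 = 18631.44
link = 20361.86/18631.44 = 1.092876
Link Q3 2017→Q4 2017:
ΣP(Q4 2017)Q(Q3 2017) = 2936.95×5 + 516.42×3 + 764.25×12 = 14684.75 + 1549.26 + 9171 = 25405.01
ΣP(Q3 2017)Q(Q3 2017) = 2431.93×5 + 450.69×3 + 622.74×12 = 12159.65 + 1352.07 + 7472.88 = 20984.6
link = 25405.01/20984.6 = 1.210650
Chained index = 100 × 1.138191 × 1.092876 × 1.210650 = 150.5930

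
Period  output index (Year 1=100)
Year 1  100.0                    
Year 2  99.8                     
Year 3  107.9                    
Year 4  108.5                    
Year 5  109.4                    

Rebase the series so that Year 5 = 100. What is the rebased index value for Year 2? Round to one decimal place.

Rebased(Year 2) = 99.8 / 109.4 × 100 = 91.2249

91.2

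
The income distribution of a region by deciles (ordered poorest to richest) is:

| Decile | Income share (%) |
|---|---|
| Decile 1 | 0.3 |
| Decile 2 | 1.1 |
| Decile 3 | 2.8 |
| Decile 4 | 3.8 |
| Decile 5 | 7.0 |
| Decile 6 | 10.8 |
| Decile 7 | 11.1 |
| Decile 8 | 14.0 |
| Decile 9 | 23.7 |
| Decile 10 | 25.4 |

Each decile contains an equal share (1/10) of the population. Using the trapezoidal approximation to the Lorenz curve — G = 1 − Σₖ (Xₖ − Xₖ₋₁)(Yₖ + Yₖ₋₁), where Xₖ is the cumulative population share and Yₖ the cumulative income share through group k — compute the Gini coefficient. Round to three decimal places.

Cumulative income shares Yₖ: 0.0030, 0.0140, 0.0420, 0.0800, 0.1500, 0.2580, 0.3690, 0.5090, 0.7460, 1.0000
Σ (Xₖ−Xₖ₋₁)(Yₖ+Yₖ₋₁) = (1/10)(0.0030+0.0000) + (1/10)(0.0140+0.0030) + (1/10)(0.0420+0.0140) + (1/10)(0.0800+0.0420) + (1/10)(0.1500+0.0800) + (1/10)(0.2580+0.1500) + (1/10)(0.3690+0.2580) + (1/10)(0.5090+0.3690) + (1/10)(0.7460+0.5090) + (1/10)(1.0000+0.7460)
  = 0.0003 + 0.0017 + 0.0056 + 0.0122 + 0.0230 + 0.0408 + 0.0627 + 0.0878 + 0.1255 + 0.1746 = 0.5342
G = 1 − 0.5342 = 0.4658

0.466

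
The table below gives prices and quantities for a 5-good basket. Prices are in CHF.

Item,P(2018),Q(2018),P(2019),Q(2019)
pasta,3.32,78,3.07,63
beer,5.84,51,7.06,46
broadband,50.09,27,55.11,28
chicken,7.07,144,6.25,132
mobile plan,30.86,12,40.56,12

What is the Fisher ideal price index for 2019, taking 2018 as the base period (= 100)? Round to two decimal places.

Laspeyres component (base-period weights):
ΣP(2019)Q(2018) = 3.07×78 + 7.06×51 + 55.11×27 + 6.25×144 + 40.56×12 = 239.46 + 360.06 + 1487.97 + 900 + 486.72 = 3474.21
ΣP(2018)Q(2018) = 3.32×78 + 5.84×51 + 50.09×27 + 7.07×144 + 30.86×12 = 258.96 + 297.84 + 1352.43 + 1018.08 + 370.32 = 3297.63
L = 3474.21 / 3297.63 × 100 = 105.3548
Paasche component (current-period weights):
ΣP(2019)Q(2019) = 3.07×63 + 7.06×46 + 55.11×28 + 6.25×132 + 40.56×12 = 193.41 + 324.76 + 1543.08 + 825 + 486.72 = 3372.97
ΣP(2018)Q(2019) = 3.32×63 + 5.84×46 + 50.09×28 + 7.07×132 + 30.86×12 = 209.16 + 268.64 + 1402.52 + 933.24 + 370.32 = 3183.88
P = 3372.97 / 3183.88 × 100 = 105.9390
Fisher = √(L × P) = √(105.3548 × 105.9390) = 105.6465

105.65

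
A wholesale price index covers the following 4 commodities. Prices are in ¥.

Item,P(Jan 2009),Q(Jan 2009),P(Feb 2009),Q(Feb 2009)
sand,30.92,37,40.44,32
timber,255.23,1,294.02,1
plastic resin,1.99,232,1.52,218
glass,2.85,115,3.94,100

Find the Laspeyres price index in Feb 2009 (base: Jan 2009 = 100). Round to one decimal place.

Laspeyres price index uses base-period quantities as weights.
ΣP(Feb 2009)·Q(Jan 2009) = 40.44×37 + 294.02×1 + 1.52×232 + 3.94×115 = 1496.28 + 294.02 + 352.64 + 453.1 = 2596.04
ΣP(Jan 2009)·Q(Jan 2009) = 30.92×37 + 255.23×1 + 1.99×232 + 2.85×115 = 1144.04 + 255.23 + 461.68 + 327.75 = 2188.7
Index = 2596.04 / 2188.7 × 100 = 118.6110

118.6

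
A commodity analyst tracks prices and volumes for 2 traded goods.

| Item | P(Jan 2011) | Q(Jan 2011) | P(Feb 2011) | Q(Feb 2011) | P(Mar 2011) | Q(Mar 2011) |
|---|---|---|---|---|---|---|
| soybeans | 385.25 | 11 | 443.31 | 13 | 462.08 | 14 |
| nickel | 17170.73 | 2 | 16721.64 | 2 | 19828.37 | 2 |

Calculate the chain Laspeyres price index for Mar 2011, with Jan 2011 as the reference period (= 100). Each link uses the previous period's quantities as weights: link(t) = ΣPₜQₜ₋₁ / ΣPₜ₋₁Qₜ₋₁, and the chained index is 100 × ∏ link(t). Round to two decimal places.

Link Jan 2011→Feb 2011:
ΣP(Feb 2011)Q(Jan 2011) = 443.31×11 + 16721.64×2 = 4876.41 + 33443.28 = 38319.69
ΣP(Jan 2011)Q(Jan 2011) = 385.25×11 + 17170.73×2 = 4237.75 + 34341.46 = 38579.21
link = 38319.69/38579.21 = 0.993273
Link Feb 2011→Mar 2011:
ΣP(Mar 2011)Q(Feb 2011) = 462.08×13 + 19828.37×2 = 6007.04 + 39656.74 = 45663.78
ΣP(Feb 2011)Q(Feb 2011) = 443.31×13 + 16721.64×2 = 5763.03 + 33443.28 = 39206.31
link = 45663.78/39206.31 = 1.164705
Chained index = 100 × 0.993273 × 1.164705 = 115.6870

115.69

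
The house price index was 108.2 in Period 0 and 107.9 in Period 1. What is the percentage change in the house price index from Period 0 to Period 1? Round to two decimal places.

Change = (107.9 − 108.2) / 108.2 × 100
       = -0.3 / 108.2 × 100 = -0.2773%

-0.28%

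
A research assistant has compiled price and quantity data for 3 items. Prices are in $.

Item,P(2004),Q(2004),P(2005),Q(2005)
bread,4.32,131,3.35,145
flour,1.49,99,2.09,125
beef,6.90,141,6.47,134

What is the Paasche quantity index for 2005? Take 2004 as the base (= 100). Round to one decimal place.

103.6

Paasche quantity index uses current-period prices as weights.
ΣP(2005)·Q(2005) = 3.35×145 + 2.09×125 + 6.47×134 = 485.75 + 261.25 + 866.98 = 1613.98
ΣP(2005)·Q(2004) = 3.35×131 + 2.09×99 + 6.47×141 = 438.85 + 206.91 + 912.27 = 1558.03
Index = 1613.98 / 1558.03 × 100 = 103.5911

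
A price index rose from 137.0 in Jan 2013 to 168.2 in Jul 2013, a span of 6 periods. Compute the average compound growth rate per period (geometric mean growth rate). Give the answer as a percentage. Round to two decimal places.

3.48%

Growth factor = (168.2/137.0)^(1/6) = (1.227737)^(1/6) = 1.034787
Growth rate = 1.034787 − 1 = 0.034787 = 3.4787%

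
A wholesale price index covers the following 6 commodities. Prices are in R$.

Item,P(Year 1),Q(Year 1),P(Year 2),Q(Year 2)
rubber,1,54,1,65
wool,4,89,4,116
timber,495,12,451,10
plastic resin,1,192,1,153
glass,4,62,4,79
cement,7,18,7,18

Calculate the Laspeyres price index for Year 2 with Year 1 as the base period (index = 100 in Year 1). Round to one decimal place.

92.4

Laspeyres price index uses base-period quantities as weights.
ΣP(Year 2)·Q(Year 1) = 1×54 + 4×89 + 451×12 + 1×192 + 4×62 + 7×18 = 54 + 356 + 5412 + 192 + 248 + 126 = 6388
ΣP(Year 1)·Q(Year 1) = 1×54 + 4×89 + 495×12 + 1×192 + 4×62 + 7×18 = 54 + 356 + 5940 + 192 + 248 + 126 = 6916
Index = 6388 / 6916 × 100 = 92.3655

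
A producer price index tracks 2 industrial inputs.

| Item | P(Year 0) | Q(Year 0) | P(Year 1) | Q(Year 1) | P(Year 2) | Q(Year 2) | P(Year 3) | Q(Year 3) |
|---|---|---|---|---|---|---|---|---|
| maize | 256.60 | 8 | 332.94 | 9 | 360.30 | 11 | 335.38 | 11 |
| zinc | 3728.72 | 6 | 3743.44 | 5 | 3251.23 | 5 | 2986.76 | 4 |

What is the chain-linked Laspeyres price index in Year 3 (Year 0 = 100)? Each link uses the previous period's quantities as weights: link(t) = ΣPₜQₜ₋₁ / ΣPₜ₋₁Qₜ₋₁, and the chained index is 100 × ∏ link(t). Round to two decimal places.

85.08

Link Year 0→Year 1:
ΣP(Year 1)Q(Year 0) = 332.94×8 + 3743.44×6 = 2663.52 + 22460.64 = 25124.16
ΣP(Year 0)Q(Year 0) = 256.60×8 + 3728.72×6 = 2052.8 + 22372.32 = 24425.12
link = 25124.16/24425.12 = 1.028620
Link Year 1→Year 2:
ΣP(Year 2)Q(Year 1) = 360.30×9 + 3251.23×5 = 3242.7 + 16256.15 = 19498.85
ΣP(Year 1)Q(Year 1) = 332.94×9 + 3743.44×5 = 2996.46 + 18717.2 = 21713.66
link = 19498.85/21713.66 = 0.897999
Link Year 2→Year 3:
ΣP(Year 3)Q(Year 2) = 335.38×11 + 2986.76×5 = 3689.18 + 14933.8 = 18622.98
ΣP(Year 2)Q(Year 2) = 360.30×11 + 3251.23×5 = 3963.3 + 16256.15 = 20219.45
link = 18622.98/20219.45 = 0.921043
Chained index = 100 × 1.028620 × 0.897999 × 0.921043 = 85.0767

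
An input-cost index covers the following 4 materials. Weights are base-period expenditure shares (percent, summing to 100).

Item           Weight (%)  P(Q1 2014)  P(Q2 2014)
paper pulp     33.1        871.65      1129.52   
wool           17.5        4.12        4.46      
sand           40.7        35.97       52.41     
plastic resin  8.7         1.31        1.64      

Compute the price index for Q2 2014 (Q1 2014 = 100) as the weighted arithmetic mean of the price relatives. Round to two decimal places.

paper pulp: 33.1 × (1129.52/871.65) = 33.1 × 1.295841 = 42.8923
wool: 17.5 × (4.46/4.12) = 17.5 × 1.082524 = 18.9442
sand: 40.7 × (52.41/35.97) = 40.7 × 1.457048 = 59.3018
plastic resin: 8.7 × (1.64/1.31) = 8.7 × 1.251908 = 10.8916
Index = Σ wᵢ·(p₁ᵢ/p₀ᵢ) = 42.8923 + 18.9442 + 59.3018 + 10.8916 = 132.0300

132.03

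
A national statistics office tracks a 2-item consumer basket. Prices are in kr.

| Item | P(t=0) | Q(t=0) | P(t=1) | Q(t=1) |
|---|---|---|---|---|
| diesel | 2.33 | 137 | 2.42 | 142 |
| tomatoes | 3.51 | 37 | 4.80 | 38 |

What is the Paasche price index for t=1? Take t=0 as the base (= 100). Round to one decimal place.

113.3

Paasche price index uses current-period quantities as weights.
ΣP(t=1)·Q(t=1) = 2.42×142 + 4.80×38 = 343.64 + 182.4 = 526.04
ΣP(t=0)·Q(t=1) = 2.33×142 + 3.51×38 = 330.86 + 133.38 = 464.24
Index = 526.04 / 464.24 × 100 = 113.3121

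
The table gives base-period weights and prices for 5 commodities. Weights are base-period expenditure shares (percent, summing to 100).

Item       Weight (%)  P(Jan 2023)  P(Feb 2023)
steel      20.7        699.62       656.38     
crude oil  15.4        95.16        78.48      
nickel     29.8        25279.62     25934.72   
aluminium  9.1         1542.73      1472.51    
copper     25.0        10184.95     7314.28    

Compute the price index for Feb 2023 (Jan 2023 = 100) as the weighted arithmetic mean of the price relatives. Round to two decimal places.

89.33

steel: 20.7 × (656.38/699.62) = 20.7 × 0.938195 = 19.4206
crude oil: 15.4 × (78.48/95.16) = 15.4 × 0.824716 = 12.7006
nickel: 29.8 × (25934.72/25279.62) = 29.8 × 1.025914 = 30.5722
aluminium: 9.1 × (1472.51/1542.73) = 9.1 × 0.954483 = 8.6858
copper: 25.0 × (7314.28/10184.95) = 25.0 × 0.718146 = 17.9536
Index = Σ wᵢ·(p₁ᵢ/p₀ᵢ) = 19.4206 + 12.7006 + 30.5722 + 8.6858 + 17.9536 = 89.3330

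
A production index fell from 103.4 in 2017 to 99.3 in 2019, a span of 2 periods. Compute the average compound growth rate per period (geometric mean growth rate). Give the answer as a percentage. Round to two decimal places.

-2.00%

Growth factor = (99.3/103.4)^(1/2) = (0.960348)^(1/2) = 0.979974
Growth rate = 0.979974 − 1 = -0.020026 = -2.0026%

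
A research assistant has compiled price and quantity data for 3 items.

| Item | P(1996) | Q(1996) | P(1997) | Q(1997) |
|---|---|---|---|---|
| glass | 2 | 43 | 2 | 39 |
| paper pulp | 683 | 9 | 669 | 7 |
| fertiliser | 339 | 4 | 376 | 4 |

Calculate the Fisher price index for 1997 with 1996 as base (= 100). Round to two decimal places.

100.55

Laspeyres component (base-period weights):
ΣP(1997)Q(1996) = 2×43 + 669×9 + 376×4 = 86 + 6021 + 1504 = 7611
ΣP(1996)Q(1996) = 2×43 + 683×9 + 339×4 = 86 + 6147 + 1356 = 7589
L = 7611 / 7589 × 100 = 100.2899
Paasche component (current-period weights):
ΣP(1997)Q(1997) = 2×39 + 669×7 + 376×4 = 78 + 4683 + 1504 = 6265
ΣP(1996)Q(1997) = 2×39 + 683×7 + 339×4 = 78 + 4781 + 1356 = 6215
P = 6265 / 6215 × 100 = 100.8045
Fisher = √(L × P) = √(100.2899 × 100.8045) = 100.5469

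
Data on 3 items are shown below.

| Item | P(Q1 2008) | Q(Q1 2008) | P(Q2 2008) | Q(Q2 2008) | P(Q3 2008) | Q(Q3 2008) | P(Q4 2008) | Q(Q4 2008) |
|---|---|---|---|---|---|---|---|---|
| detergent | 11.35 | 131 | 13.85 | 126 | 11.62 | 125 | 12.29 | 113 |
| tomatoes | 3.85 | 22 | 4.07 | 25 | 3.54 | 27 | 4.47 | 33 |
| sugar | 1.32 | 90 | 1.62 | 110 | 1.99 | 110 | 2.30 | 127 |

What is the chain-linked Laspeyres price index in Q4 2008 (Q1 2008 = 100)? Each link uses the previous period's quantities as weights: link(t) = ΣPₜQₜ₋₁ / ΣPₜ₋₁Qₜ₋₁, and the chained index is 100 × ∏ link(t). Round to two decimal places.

114.66

Link Q1 2008→Q2 2008:
ΣP(Q2 2008)Q(Q1 2008) = 13.85×131 + 4.07×22 + 1.62×90 = 1814.35 + 89.54 + 145.8 = 2049.69
ΣP(Q1 2008)Q(Q1 2008) = 11.35×131 + 3.85×22 + 1.32×90 = 1486.85 + 84.7 + 118.8 = 1690.35
link = 2049.69/1690.35 = 1.212583
Link Q2 2008→Q3 2008:
ΣP(Q3 2008)Q(Q2 2008) = 11.62×126 + 3.54×25 + 1.99×110 = 1464.12 + 88.5 + 218.9 = 1771.52
ΣP(Q2 2008)Q(Q2 2008) = 13.85×126 + 4.07×25 + 1.62×110 = 1745.1 + 101.75 + 178.2 = 2025.05
link = 1771.52/2025.05 = 0.874803
Link Q3 2008→Q4 2008:
ΣP(Q4 2008)Q(Q3 2008) = 12.29×125 + 4.47×27 + 2.30×110 = 1536.25 + 120.69 + 253 = 1909.94
ΣP(Q3 2008)Q(Q3 2008) = 11.62×125 + 3.54×27 + 1.99×110 = 1452.5 + 95.58 + 218.9 = 1766.98
link = 1909.94/1766.98 = 1.080906
Chained index = 100 × 1.212583 × 0.874803 × 1.080906 = 114.6595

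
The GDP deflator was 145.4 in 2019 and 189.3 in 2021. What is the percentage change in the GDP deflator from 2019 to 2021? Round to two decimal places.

Change = (189.3 − 145.4) / 145.4 × 100
       = 43.9 / 145.4 × 100 = 30.1926%

30.19%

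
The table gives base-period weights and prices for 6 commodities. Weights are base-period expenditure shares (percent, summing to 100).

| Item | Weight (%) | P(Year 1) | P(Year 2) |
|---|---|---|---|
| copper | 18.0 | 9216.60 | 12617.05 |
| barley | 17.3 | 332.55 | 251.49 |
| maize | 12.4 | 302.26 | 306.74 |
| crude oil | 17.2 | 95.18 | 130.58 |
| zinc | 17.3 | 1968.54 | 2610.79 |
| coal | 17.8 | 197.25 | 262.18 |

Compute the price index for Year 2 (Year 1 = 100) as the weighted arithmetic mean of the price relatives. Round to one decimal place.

120.5

copper: 18.0 × (12617.05/9216.60) = 18.0 × 1.368948 = 24.6411
barley: 17.3 × (251.49/332.55) = 17.3 × 0.756247 = 13.0831
maize: 12.4 × (306.74/302.26) = 12.4 × 1.014822 = 12.5838
crude oil: 17.2 × (130.58/95.18) = 17.2 × 1.371927 = 23.5971
zinc: 17.3 × (2610.79/1968.54) = 17.3 × 1.326257 = 22.9442
coal: 17.8 × (262.18/197.25) = 17.8 × 1.329176 = 23.6593
Index = Σ wᵢ·(p₁ᵢ/p₀ᵢ) = 24.6411 + 13.0831 + 12.5838 + 23.5971 + 22.9442 + 23.6593 = 120.5087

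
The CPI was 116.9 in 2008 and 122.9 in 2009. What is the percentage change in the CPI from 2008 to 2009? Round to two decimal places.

5.13%

Change = (122.9 − 116.9) / 116.9 × 100
       = 6.0 / 116.9 × 100 = 5.1326%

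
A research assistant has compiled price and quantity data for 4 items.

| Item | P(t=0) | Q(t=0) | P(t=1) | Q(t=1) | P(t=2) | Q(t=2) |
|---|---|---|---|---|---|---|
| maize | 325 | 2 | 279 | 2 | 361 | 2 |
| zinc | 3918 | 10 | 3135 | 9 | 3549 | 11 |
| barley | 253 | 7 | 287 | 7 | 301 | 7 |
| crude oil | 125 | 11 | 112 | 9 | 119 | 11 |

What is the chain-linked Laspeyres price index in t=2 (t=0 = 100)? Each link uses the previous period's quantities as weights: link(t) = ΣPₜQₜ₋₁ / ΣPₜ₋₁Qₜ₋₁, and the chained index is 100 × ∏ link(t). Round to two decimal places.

92.21

Link t=0→t=1:
ΣP(t=1)Q(t=0) = 279×2 + 3135×10 + 287×7 + 112×11 = 558 + 31350 + 2009 + 1232 = 35149
ΣP(t=0)Q(t=0) = 325×2 + 3918×10 + 253×7 + 125×11 = 650 + 39180 + 1771 + 1375 = 42976
link = 35149/42976 = 0.817875
Link t=1→t=2:
ΣP(t=2)Q(t=1) = 361×2 + 3549×9 + 301×7 + 119×9 = 722 + 31941 + 2107 + 1071 = 35841
ΣP(t=1)Q(t=1) = 279×2 + 3135×9 + 287×7 + 112×9 = 558 + 28215 + 2009 + 1008 = 31790
link = 35841/31790 = 1.127430
Chained index = 100 × 0.817875 × 1.127430 = 92.2097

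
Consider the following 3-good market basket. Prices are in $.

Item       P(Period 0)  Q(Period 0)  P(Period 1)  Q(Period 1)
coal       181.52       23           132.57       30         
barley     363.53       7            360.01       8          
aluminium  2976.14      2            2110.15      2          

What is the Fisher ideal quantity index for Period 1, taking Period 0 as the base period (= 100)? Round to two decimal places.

113.03

Laspeyres component (base-period weights):
ΣP(Period 0)Q(Period 1) = 181.52×30 + 363.53×8 + 2976.14×2 = 5445.6 + 2908.24 + 5952.28 = 14306.12
ΣP(Period 0)Q(Period 0) = 181.52×23 + 363.53×7 + 2976.14×2 = 4174.96 + 2544.71 + 5952.28 = 12671.95
L = 14306.12 / 12671.95 × 100 = 112.8960
Paasche component (current-period weights):
ΣP(Period 1)Q(Period 1) = 132.57×30 + 360.01×8 + 2110.15×2 = 3977.1 + 2880.08 + 4220.3 = 11077.48
ΣP(Period 1)Q(Period 0) = 132.57×23 + 360.01×7 + 2110.15×2 = 3049.11 + 2520.07 + 4220.3 = 9789.48
P = 11077.48 / 9789.48 × 100 = 113.1570
Fisher = √(L × P) = √(112.8960 × 113.1570) = 113.0264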